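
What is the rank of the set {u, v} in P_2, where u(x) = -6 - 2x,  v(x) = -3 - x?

rank 1

Represent each element by its coordinate vector in ℝ³.
Form the matrix with u, v as columns and reduce.
There is 1 pivot column, so rank = 1.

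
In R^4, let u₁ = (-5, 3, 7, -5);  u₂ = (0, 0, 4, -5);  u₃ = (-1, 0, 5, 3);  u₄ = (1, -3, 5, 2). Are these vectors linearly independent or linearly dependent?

linearly independent

The matrix [u₁|u₂|u₃|u₄] has determinant 300.
A nonzero determinant means the columns are linearly independent.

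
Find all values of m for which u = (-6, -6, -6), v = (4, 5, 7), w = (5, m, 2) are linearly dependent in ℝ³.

The vectors are dependent exactly when the determinant of the matrix with rows u, v, w vanishes.
The determinant works out to 18*m - 72.
Setting this to zero gives m = 4.

m = 4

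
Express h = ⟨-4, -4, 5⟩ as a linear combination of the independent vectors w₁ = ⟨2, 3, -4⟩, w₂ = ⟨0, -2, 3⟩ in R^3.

h = -2w₁ - w₂

Set up the augmented matrix [w₁ | w₂ | h] and row-reduce.
The system has the unique solution (α₁, α₂) = (-2, -1).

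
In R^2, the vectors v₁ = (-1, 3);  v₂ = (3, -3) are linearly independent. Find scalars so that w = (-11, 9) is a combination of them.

w = -v₁ - 4v₂

Since v₁, v₂ are independent, the coefficients expressing w are uniquely determined by a linear system.
Row-reducing the augmented matrix gives the unique coefficients (a₁, a₂) = (-1, -4).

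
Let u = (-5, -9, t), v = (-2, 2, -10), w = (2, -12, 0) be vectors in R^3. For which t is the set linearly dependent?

t = -39

Dependence holds iff the 3×3 matrix [u v w] is singular.
Expanding, det = 20*t + 780.
Setting this to zero gives t = -39.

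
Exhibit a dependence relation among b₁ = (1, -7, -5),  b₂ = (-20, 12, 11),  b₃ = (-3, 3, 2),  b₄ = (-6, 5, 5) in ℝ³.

b₁ - b₂ + 3b₃ + 2b₄ = 0

Write the vectors as columns of a matrix and find a nonzero vector in its null space.
A generator of the null space is (1, -1, 3, 2).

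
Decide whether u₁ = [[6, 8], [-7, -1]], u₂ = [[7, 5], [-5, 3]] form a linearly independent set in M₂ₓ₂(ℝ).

Take coordinates with respect to the standard basis {E₁₁, E₁₂, E₂₁, E₂₂}.
Place the vectors as rows of a 2×4 matrix and reduce to echelon form.
The reduction yields 2 nonzero rows, so the rank is 2.
Since rank = 2 (the number of vectors), the set is linearly independent.

linearly independent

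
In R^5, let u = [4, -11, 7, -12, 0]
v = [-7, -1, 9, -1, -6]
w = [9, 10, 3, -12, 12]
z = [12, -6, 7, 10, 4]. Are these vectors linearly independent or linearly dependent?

linearly independent

Place the vectors as rows of a 4×5 matrix and reduce to echelon form.
The reduction yields 4 nonzero rows, so the rank is 4.
Since rank = 4 (the number of vectors), the set is linearly independent.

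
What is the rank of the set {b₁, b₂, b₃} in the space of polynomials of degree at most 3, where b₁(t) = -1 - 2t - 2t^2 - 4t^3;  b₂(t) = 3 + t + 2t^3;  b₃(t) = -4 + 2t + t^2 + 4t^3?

Pass to coordinate vectors with respect to the basis {1, t, …, t^3}.
Apply Gaussian elimination to the matrix whose rows are b₁, b₂, b₃.
Exactly 3 pivots survive; hence the rank is 3.

3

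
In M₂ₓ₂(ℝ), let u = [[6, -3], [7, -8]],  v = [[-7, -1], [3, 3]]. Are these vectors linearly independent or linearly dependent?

linearly independent

Take coordinates with respect to the standard basis {E₁₁, E₁₂, E₂₁, E₂₂}.
Row-reduce the matrix whose columns are u, v.
The reduction yields 2 nonzero rows, so the rank is 2.
Since rank = 2 (the number of vectors), the set is linearly independent.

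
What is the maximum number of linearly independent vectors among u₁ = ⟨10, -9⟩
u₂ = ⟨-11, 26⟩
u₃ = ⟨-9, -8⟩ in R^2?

2

Put the 2×3 matrix [u₁|u₂|u₃] into echelon form.
Reduction leaves 2 leading entries, giving rank 2.
(With 3 elements in a 2-dimensional space the rank is at most 2.)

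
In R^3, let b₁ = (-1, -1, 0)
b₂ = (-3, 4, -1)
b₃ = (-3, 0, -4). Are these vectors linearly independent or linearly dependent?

Place the vectors as rows of a 3×3 matrix and reduce to echelon form.
The reduction yields 3 nonzero rows, so the rank is 3.
Since rank = 3 (the number of vectors), the set is linearly independent.

linearly independent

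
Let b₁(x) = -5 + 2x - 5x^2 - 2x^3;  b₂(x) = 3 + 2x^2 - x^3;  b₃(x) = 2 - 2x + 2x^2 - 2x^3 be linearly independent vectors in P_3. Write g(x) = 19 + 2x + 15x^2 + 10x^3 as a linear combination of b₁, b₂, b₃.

Identify each element with its coordinate vector in ℝ⁴ via {1, x, …, x^3}.
Since b₁, b₂, b₃ are independent, the coefficients expressing g are uniquely determined by a linear system.
Back-substitution yields (a₁, a₂, a₃) = (-3, 4, -4).

g = -3b₁ + 4b₂ - 4b₃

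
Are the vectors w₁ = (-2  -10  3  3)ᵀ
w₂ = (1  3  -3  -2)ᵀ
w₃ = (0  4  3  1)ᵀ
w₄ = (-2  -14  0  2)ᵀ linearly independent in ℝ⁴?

Place the vectors as rows of a 4×4 matrix and reduce to echelon form.
The reduction yields 2 nonzero rows, so the rank is 2.
Since rank 2 < 4, the set is linearly dependent.

linearly dependent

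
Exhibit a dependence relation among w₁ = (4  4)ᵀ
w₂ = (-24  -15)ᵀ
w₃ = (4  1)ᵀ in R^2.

Write the vectors as columns of a matrix and find a nonzero vector in its null space.
A generator of the null space is (3, 1, 3).

3w₁ + w₂ + 3w₃ = 0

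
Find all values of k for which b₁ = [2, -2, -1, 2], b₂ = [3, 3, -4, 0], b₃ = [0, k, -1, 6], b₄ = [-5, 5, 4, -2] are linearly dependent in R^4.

The set is linearly dependent precisely when det[b₁; b₂; b₃; b₄] = 0.
Expanding, det = 6*k - 144.
Solving 6*k - 144 = 0 yields k = 24.

k = 24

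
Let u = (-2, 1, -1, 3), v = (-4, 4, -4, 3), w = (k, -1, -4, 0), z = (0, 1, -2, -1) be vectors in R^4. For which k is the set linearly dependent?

Place the vectors as rows of a 4×4 matrix; dependence ⇔ determinant zero.
Cofactor expansion gives det = 16 - 9*k.
This vanishes exactly when k = 16/9.

k = 16/9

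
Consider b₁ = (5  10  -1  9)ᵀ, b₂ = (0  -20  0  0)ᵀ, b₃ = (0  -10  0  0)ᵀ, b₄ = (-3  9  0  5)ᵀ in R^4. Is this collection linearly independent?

linearly dependent

One vector is a scalar multiple of another, so the set is dependent.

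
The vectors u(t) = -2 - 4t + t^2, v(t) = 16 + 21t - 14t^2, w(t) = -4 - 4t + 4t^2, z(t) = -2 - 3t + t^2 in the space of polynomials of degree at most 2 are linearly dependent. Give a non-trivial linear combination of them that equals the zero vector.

Write each element as a vector in ℝ³ using {1, t, t^2}.
Row-reduce the matrix with u, v, w, z as columns; the null space gives the coefficients.
One solution (up to scaling) is (3, 1, 3, -1).

3u + v + 3w - z = 0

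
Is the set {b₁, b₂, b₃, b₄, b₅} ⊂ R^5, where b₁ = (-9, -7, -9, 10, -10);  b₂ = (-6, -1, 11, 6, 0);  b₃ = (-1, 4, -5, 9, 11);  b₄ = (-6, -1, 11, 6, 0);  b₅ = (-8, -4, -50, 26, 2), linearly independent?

linearly dependent

Two of the vectors are equal, giving an immediate dependence.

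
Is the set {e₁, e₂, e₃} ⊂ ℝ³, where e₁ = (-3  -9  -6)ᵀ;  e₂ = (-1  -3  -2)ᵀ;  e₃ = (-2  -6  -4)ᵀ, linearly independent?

The matrix [e₁|e₂|e₃] has determinant 0.
A zero determinant means the columns are linearly dependent.

linearly dependent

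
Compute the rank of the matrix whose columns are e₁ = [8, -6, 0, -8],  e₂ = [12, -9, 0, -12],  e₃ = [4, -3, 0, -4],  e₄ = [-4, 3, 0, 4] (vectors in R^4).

1

Put the 4×4 matrix [e₁|e₂|e₃|e₄] into echelon form.
Exactly 1 pivot survives; hence the rank is 1.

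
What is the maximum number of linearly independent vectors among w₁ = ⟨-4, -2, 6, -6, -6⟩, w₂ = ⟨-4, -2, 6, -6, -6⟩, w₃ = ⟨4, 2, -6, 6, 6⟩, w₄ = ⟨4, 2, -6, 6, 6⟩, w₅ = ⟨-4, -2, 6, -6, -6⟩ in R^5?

Put the 5×5 matrix [w₁|w₂|w₃|w₄|w₅] into echelon form.
There is 1 pivot column, so rank = 1.

1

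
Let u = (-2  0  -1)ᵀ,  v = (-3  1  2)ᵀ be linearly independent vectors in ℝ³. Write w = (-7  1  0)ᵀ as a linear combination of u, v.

Solve the system with u, v as columns and w as the right-hand side.
Row-reducing the augmented matrix gives the unique coefficients (a₁, a₂) = (2, 1).

w = 2u + v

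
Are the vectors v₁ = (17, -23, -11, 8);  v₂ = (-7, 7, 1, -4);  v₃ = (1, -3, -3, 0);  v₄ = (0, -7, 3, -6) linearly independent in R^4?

Form the 4×4 matrix with these as columns; its determinant is 0.
A zero determinant means the columns are linearly dependent.
Indeed v₁ + 2v₂ - 3v₃ = 0.

linearly dependent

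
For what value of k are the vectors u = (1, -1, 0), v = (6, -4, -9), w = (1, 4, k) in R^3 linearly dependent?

k = -45/2

The vectors are dependent exactly when the determinant of the matrix with rows u, v, w vanishes.
The determinant works out to 2*k + 45.
This vanishes exactly when k = -45/2.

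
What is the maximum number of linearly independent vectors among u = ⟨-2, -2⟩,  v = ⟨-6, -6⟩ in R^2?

1

Row-reduce the 2×2 matrix with these as rows.
There is 1 pivot column, so rank = 1.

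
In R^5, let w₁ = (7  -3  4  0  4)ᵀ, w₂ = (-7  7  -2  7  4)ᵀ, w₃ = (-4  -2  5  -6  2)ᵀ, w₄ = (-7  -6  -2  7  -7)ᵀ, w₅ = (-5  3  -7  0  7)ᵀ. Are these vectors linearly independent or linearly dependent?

The matrix [w₁|w₂|w₃|w₄|w₅] has determinant 82397.
A nonzero determinant means the columns are linearly independent.

linearly independent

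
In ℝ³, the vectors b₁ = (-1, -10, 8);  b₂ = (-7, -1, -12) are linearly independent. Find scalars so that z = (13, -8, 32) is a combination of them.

Write z = c₁b₁ + c₂b₂ and equate components.
Back-substitution yields (c₁, c₂) = (1, -2).

z = b₁ - 2b₂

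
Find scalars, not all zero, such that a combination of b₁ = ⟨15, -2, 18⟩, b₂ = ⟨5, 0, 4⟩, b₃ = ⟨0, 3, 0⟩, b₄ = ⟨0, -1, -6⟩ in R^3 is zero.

Write the vectors as columns of a matrix and find a nonzero vector in its null space.
The free variable yields coefficients (1, -3, 1, 1) (any nonzero multiple also works).

b₁ - 3b₂ + b₃ + b₄ = 0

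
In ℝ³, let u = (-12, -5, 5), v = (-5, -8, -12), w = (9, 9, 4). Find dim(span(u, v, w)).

dim = 3

Row-reduce the 3×3 matrix with these as rows.
There are 3 pivot columns, so rank = 3.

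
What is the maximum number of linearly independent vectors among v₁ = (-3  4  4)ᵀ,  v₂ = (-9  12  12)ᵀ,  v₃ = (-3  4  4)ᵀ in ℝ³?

Put the 3×3 matrix [v₁|v₂|v₃] into echelon form.
The echelon form has 1 nonzero row, so the rank is 1.

1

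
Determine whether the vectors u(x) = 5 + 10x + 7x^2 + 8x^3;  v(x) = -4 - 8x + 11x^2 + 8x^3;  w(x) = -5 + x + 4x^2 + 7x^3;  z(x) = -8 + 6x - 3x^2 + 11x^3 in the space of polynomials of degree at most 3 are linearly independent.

Take coordinates with respect to the standard basis {1, x, …, x^3}.
Form the 4×4 matrix with these as columns; its determinant is -5269.
A nonzero determinant means the columns are linearly independent.

linearly independent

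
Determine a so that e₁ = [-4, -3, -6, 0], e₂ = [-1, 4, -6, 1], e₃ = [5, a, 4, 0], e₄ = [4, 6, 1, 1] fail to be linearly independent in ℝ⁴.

Dependence holds iff the 4×4 matrix [e₁ e₂ e₃ e₄] is singular.
Expanding, det = 2*a + 17.
This vanishes exactly when a = -17/2.

a = -17/2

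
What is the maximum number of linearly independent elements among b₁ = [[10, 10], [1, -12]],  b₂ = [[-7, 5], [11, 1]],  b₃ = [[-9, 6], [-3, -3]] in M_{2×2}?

3

Use coordinates relative to {E₁₁, E₁₂, E₂₁, E₂₂}.
Apply Gaussian elimination to the matrix whose rows are b₁, b₂, b₃.
Reduction leaves 3 leading entries, giving rank 3.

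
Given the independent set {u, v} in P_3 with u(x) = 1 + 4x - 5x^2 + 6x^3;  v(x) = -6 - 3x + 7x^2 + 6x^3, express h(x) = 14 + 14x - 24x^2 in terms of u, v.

h = 2u - 2v

Take coordinate vectors relative to {1, x, …, x^3}.
Solve the system with u, v as columns and h as the right-hand side.
Row-reducing the augmented matrix gives the unique coefficients (a₁, a₂) = (2, -2).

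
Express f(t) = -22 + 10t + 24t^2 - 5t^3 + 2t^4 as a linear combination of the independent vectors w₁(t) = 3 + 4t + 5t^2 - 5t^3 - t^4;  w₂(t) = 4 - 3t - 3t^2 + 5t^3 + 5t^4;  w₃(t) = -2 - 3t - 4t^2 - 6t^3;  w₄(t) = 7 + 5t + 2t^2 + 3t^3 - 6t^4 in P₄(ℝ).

Identify each element with its coordinate vector in ℝ⁵ via {1, t, …, t^4}.
Since w₁, w₂, w₃, w₄ are independent, the coefficients expressing f are uniquely determined by a linear system.
Row-reducing the augmented matrix gives the unique coefficients (c₁, …, c₄) = (1, -3, -4, -3).

f = w₁ - 3w₂ - 4w₃ - 3w₄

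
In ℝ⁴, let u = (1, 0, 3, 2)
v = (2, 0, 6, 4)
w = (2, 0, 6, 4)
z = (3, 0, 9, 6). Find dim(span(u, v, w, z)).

1

Row-reduce the 4×4 matrix with these as rows.
There is 1 pivot column, so rank = 1.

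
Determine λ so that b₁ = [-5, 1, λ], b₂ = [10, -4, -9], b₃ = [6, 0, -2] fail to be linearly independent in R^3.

Dependence holds iff the 3×3 matrix [b₁ b₂ b₃] is singular.
The determinant works out to 24*λ - 74.
Solving 24*λ - 74 = 0 yields λ = 37/12.

λ = 37/12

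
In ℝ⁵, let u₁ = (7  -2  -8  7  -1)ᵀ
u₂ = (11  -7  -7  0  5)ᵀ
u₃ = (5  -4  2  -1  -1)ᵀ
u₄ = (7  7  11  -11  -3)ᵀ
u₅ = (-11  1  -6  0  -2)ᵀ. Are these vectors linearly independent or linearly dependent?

linearly independent

The matrix [u₁|u₂|u₃|u₄|u₅] has determinant -57558.
A nonzero determinant means the columns are linearly independent.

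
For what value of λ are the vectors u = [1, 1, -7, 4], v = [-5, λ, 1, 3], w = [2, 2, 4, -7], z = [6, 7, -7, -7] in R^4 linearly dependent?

The set is linearly dependent precisely when det[u; v; w; z] = 0.
The determinant works out to -33*λ - 69.
Setting this to zero gives λ = -23/11.

λ = -23/11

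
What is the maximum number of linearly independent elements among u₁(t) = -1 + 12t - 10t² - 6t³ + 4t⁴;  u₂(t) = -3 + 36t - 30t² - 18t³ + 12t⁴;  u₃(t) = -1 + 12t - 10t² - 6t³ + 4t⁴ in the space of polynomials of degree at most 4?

Pass to coordinate vectors with respect to the basis {1, t, …, t⁴}.
Row-reduce the 3×5 matrix with these as rows.
Reduction leaves 1 leading entry, giving rank 1.

1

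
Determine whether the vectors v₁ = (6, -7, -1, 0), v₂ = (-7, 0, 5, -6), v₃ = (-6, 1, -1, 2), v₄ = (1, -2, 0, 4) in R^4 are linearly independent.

Place the vectors as rows of a 4×4 matrix and reduce to echelon form.
The reduction yields 4 nonzero rows, so the rank is 4.
Since rank = 4 (the number of vectors), the set is linearly independent.

linearly independent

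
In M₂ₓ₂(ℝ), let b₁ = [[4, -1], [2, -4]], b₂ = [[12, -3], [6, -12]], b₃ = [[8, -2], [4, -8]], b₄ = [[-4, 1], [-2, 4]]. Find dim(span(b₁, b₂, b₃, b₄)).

Pass to coordinate vectors with respect to the basis {E₁₁, E₁₂, E₂₁, E₂₂}.
Apply Gaussian elimination to the matrix whose rows are b₁, b₂, b₃, b₄.
Exactly 1 pivot survives; hence the rank is 1.

dim = 1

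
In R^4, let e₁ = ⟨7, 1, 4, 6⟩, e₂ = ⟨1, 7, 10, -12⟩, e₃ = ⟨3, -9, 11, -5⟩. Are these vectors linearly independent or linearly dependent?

linearly independent

Place the vectors as rows of a 3×4 matrix and reduce to echelon form.
The reduction yields 3 nonzero rows, so the rank is 3.
Since rank = 3 (the number of vectors), the set is linearly independent.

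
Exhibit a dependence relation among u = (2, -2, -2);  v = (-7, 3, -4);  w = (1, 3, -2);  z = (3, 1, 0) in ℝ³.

Set up α₁u + … + α₄z = 0 and solve the homogeneous system.
The free variable yields coefficients (0, 1, -2, 3) (any nonzero multiple also works).

v - 2w + 3z = 0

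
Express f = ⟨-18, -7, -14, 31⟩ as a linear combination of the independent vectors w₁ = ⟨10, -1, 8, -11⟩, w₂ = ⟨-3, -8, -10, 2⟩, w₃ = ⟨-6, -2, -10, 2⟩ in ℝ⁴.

f = -3w₁ + 2w₂ - 3w₃

Set up the augmented matrix [w₁ | w₂ | w₃ | f] and row-reduce.
Back-substitution yields (a₁, a₂, a₃) = (-3, 2, -3).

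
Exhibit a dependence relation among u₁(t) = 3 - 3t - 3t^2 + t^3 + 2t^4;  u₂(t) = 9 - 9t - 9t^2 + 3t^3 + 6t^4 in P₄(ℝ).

Pass to coordinate vectors relative to the basis {1, t, …, t^4}.
Row-reduce the matrix with u₁, u₂ as columns; the null space gives the coefficients.
The free variable yields coefficients (3, -1) (any nonzero multiple also works).

3u₁ - u₂ = 0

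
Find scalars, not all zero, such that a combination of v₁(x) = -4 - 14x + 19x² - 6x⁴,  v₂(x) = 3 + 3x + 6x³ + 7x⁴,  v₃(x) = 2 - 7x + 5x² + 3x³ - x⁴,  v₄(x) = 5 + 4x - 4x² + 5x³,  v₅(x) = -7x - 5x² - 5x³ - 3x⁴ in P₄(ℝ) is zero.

v₁ + v₂ - 2v₃ + v₄ + v₅ = 0

Take coordinates with respect to {1, x, …, x⁴}.
Solve the homogeneous system with v₁, v₂, v₃, v₄, v₅ as columns by row-reducing the coefficient matrix.
The free variable yields coefficients (1, 1, -2, 1, 1) (any nonzero multiple also works).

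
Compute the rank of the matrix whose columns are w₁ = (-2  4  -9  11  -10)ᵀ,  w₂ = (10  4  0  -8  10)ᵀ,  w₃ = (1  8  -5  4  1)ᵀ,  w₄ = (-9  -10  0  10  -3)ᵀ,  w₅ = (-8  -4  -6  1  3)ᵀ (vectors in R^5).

rank 5

Put the 5×5 matrix [w₁|w₂|w₃|w₄|w₅] into echelon form.
Reduction leaves 5 leading entries, giving rank 5.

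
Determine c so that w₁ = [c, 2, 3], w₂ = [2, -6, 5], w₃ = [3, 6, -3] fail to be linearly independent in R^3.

Dependence holds iff the 3×3 matrix [w₁ w₂ w₃] is singular.
Cofactor expansion gives det = 132 - 12*c.
This vanishes exactly when c = 11.

c = 11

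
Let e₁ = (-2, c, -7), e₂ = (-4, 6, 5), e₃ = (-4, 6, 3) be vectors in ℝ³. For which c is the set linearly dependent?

Dependence holds iff the 3×3 matrix [e₁ e₂ e₃] is singular.
Cofactor expansion gives det = 24 - 8*c.
Solving 24 - 8*c = 0 yields c = 3.

c = 3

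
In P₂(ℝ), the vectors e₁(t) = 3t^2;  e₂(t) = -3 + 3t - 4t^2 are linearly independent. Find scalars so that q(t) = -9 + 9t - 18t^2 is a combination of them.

q = -2e₁ + 3e₂

Take coordinate vectors relative to {1, t, t^2}.
Solve the system with e₁, e₂ as columns and q as the right-hand side.
Row-reducing the augmented matrix gives the unique coefficients (a₁, a₂) = (-2, 3).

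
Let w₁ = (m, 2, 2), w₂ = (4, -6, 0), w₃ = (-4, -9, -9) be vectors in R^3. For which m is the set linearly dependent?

Place the vectors as rows of a 3×3 matrix; dependence ⇔ determinant zero.
Expanding, det = 54*m - 48.
This vanishes exactly when m = 8/9.

m = 8/9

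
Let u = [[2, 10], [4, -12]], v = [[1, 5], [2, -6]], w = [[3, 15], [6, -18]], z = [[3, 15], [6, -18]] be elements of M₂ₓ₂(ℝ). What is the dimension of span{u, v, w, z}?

Use coordinates relative to {E₁₁, E₁₂, E₂₁, E₂₂}.
Row-reduce the 4×4 matrix with these as rows.
There is 1 pivot column, so rank = 1.

1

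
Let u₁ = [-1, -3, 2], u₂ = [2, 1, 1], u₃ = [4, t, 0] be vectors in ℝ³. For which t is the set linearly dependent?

The set is linearly dependent precisely when det[u₁; u₂; u₃] = 0.
Cofactor expansion gives det = 5*t - 20.
Setting this to zero gives t = 4.

t = 4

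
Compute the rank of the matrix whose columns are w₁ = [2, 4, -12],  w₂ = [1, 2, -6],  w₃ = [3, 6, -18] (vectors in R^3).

rank 1

Put the 3×3 matrix [w₁|w₂|w₃] into echelon form.
Reduction leaves 1 leading entry, giving rank 1.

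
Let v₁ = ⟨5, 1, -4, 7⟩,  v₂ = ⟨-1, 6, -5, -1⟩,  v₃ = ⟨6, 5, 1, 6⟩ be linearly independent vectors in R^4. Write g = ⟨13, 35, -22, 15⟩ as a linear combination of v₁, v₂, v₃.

Since v₁, v₂, v₃ are independent, the coefficients expressing g are uniquely determined by a linear system.
Back-substitution yields (c₁, c₂, c₃) = (1, 4, 2).

g = v₁ + 4v₂ + 2v₃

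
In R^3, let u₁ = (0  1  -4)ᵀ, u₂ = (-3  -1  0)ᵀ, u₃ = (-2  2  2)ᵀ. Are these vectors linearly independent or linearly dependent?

Row-reduce the matrix whose columns are u₁, u₂, u₃.
The reduction yields 3 nonzero rows, so the rank is 3.
Since rank = 3 (the number of vectors), the set is linearly independent.

linearly independent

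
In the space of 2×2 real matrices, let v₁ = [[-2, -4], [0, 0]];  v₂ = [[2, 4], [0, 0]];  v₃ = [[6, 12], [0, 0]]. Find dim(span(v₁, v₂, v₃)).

Represent each element by its coordinate vector in ℝ⁴.
Apply Gaussian elimination to the matrix whose rows are v₁, v₂, v₃.
The echelon form has 1 nonzero row, so the rank is 1.

1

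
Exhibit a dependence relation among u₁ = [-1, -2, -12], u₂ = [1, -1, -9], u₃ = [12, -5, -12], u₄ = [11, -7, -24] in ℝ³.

Set up α₁u₁ + … + α₄u₄ = 0 and solve the homogeneous system.
A generator of the null space is (1, 0, 1, -1).

u₁ + u₃ - u₄ = 0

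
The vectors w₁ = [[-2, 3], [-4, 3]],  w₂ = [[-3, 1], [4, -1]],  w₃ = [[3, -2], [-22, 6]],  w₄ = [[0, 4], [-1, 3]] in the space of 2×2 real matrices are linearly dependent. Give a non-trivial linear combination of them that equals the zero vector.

3w₁ - 3w₂ - w₃ - 2w₄ = 0

Write each element as a vector in ℝ⁴ using {E₁₁, E₁₂, E₂₁, E₂₂}.
Set up α₁w₁ + … + α₄w₄ = 0 and solve the homogeneous system.
One solution (up to scaling) is (3, -3, -1, -2).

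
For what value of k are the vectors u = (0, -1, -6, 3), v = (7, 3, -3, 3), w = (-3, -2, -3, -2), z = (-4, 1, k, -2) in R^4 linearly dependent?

Place the vectors as rows of a 4×4 matrix; dependence ⇔ determinant zero.
Expanding, det = 20*k - 360.
This vanishes exactly when k = 18.

k = 18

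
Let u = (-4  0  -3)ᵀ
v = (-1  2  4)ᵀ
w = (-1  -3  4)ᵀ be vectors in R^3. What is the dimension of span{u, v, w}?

dim = 3

Row-reduce the 3×3 matrix with these as rows.
Exactly 3 pivots survive; hence the rank is 3.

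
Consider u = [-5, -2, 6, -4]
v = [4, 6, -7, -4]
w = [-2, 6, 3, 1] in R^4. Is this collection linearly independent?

linearly independent

Row-reduce the matrix whose columns are u, v, w.
The reduction yields 3 nonzero rows, so the rank is 3.
Since rank = 3 (the number of vectors), the set is linearly independent.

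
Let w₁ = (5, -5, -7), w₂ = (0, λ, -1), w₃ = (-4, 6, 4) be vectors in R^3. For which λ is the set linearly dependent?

λ = 5/4

Dependence holds iff the 3×3 matrix [w₁ w₂ w₃] is singular.
The determinant works out to 10 - 8*λ.
Setting this to zero gives λ = 5/4.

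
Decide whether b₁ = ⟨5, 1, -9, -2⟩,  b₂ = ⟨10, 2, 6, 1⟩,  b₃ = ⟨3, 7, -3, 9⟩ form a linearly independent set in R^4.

Place the vectors as rows of a 3×4 matrix and reduce to echelon form.
The reduction yields 3 nonzero rows, so the rank is 3.
Since rank = 3 (the number of vectors), the set is linearly independent.

linearly independent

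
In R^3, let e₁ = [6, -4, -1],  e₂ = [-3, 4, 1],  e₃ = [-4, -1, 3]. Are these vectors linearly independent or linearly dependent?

linearly independent

Place the vectors as rows of a 3×3 matrix and reduce to echelon form.
The reduction yields 3 nonzero rows, so the rank is 3.
Since rank = 3 (the number of vectors), the set is linearly independent.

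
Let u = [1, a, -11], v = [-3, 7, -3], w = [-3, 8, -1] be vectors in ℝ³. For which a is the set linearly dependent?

a = -25/3

Place the vectors as rows of a 3×3 matrix; dependence ⇔ determinant zero.
Cofactor expansion gives det = 6*a + 50.
Setting this to zero gives a = -25/3.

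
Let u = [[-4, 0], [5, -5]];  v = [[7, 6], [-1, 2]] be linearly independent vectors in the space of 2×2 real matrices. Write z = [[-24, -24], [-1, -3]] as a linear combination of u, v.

Work in coordinates with respect to the standard basis {E₁₁, E₁₂, E₂₁, E₂₂}.
Solve the system with u, v as columns and z as the right-hand side.
Row-reducing the augmented matrix gives the unique coefficients (a₁, a₂) = (-1, -4).

z = -u - 4v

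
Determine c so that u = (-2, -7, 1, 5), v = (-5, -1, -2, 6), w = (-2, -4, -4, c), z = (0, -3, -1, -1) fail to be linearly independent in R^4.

c = -6/5

The set is linearly dependent precisely when det[u; v; w; z] = 0.
Expanding, det = -60*c - 72.
This vanishes exactly when c = -6/5.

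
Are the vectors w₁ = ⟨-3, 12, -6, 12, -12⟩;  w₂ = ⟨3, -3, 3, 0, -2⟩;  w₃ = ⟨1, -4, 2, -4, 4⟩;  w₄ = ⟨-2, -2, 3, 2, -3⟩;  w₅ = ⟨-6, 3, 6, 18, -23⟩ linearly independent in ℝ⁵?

One vector is a scalar multiple of another, so the set is dependent.

linearly dependent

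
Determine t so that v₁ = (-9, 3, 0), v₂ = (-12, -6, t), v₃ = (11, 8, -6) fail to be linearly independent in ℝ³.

Dependence holds iff the 3×3 matrix [v₁ v₂ v₃] is singular.
Expanding, det = 105*t - 540.
This vanishes exactly when t = 36/7.

t = 36/7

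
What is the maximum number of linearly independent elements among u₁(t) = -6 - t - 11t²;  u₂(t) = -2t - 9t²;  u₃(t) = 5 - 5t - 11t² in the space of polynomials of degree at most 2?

Use coordinates relative to {1, t, t²}.
Apply Gaussian elimination to the matrix whose rows are u₁, u₂, u₃.
Exactly 3 pivots survive; hence the rank is 3.

3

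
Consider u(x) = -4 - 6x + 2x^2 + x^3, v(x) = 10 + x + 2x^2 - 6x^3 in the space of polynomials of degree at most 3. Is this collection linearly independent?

Take coordinates with respect to the standard basis {1, x, …, x^3}.
Row-reduce the matrix whose columns are u, v.
The reduction yields 2 nonzero rows, so the rank is 2.
Since rank = 2 (the number of vectors), the set is linearly independent.

linearly independent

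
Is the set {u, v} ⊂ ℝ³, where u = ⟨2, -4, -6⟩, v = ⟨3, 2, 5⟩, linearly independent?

Row-reduce the matrix whose columns are u, v.
The reduction yields 2 nonzero rows, so the rank is 2.
Since rank = 2 (the number of vectors), the set is linearly independent.

linearly independent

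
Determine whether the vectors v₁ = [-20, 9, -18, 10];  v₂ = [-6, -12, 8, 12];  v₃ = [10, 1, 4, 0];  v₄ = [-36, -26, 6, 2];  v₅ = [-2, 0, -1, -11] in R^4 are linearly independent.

linearly dependent

There are 5 vectors in a 4-dimensional space, so they cannot be linearly independent.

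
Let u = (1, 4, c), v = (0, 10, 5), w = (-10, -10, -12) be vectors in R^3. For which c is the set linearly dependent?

c = 27/10

The set is linearly dependent precisely when det[u; v; w] = 0.
The determinant works out to 100*c - 270.
This vanishes exactly when c = 27/10.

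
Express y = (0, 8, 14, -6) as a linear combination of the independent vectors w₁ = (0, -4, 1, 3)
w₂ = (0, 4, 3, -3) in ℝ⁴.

Write y = c₁w₁ + c₂w₂ and equate components.
Row-reducing the augmented matrix gives the unique coefficients (c₁, c₂) = (2, 4).

y = 2w₁ + 4w₂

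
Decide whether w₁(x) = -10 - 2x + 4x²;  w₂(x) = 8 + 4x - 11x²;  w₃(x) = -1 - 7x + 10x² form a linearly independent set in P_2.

Take coordinates with respect to the standard basis {1, x, x²}.
Row-reduce the matrix whose columns are w₁, w₂, w₃.
The reduction yields 3 nonzero rows, so the rank is 3.
Since rank = 3 (the number of vectors), the set is linearly independent.

linearly independent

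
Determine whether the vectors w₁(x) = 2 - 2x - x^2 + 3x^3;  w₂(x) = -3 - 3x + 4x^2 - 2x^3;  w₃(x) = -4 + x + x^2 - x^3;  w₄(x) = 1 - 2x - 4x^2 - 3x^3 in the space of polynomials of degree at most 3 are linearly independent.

Take coordinates with respect to the standard basis {1, x, …, x^3}.
Place the vectors as rows of a 4×4 matrix and reduce to echelon form.
The reduction yields 4 nonzero rows, so the rank is 4.
Since rank = 4 (the number of vectors), the set is linearly independent.

linearly independent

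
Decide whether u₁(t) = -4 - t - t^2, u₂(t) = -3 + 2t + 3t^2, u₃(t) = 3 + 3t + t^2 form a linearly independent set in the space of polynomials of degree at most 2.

Take coordinates with respect to the standard basis {1, t, t^2}.
Row-reduce the matrix whose columns are u₁, u₂, u₃.
The reduction yields 3 nonzero rows, so the rank is 3.
Since rank = 3 (the number of vectors), the set is linearly independent.

linearly independent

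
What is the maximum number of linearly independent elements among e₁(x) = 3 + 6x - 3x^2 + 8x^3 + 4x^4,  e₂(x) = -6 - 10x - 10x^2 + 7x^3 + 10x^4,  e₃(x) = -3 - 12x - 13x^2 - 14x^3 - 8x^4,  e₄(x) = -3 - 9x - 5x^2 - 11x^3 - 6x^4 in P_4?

Represent each element by its coordinate vector in ℝ⁵.
Form the matrix with e₁, e₂, e₃, e₄ as columns and reduce.
Reduction leaves 3 leading entries, giving rank 3.

3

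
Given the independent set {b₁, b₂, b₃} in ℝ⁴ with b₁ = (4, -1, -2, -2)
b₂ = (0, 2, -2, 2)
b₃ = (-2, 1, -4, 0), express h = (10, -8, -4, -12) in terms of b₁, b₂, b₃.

h = 3b₁ - 3b₂ + b₃

Write h = α₁b₁ + … + α₃b₃ and equate components.
The system has the unique solution (α₁, α₂, α₃) = (3, -3, 1).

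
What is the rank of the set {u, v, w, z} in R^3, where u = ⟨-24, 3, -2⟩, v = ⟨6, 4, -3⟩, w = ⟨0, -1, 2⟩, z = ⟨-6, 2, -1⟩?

rank 3

Apply Gaussian elimination to the matrix whose rows are u, v, w, z.
Exactly 3 pivots survive; hence the rank is 3.
(With 4 elements in a 3-dimensional space the rank is at most 3.)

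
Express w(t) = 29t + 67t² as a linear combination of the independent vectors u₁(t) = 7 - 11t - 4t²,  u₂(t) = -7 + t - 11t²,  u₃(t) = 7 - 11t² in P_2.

w = -3u₁ - 4u₂ - u₃

Work in coordinates with respect to the standard basis {1, t, t²}.
Since u₁, u₂, u₃ are independent, the coefficients expressing w are uniquely determined by a linear system.
Back-substitution yields (α₁, α₂, α₃) = (-3, -4, -1).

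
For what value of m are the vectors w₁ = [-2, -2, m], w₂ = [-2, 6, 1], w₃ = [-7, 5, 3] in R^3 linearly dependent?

m = 3/4

The vectors are dependent exactly when the determinant of the matrix with rows w₁, w₂, w₃ vanishes.
Expanding, det = 32*m - 24.
Setting this to zero gives m = 3/4.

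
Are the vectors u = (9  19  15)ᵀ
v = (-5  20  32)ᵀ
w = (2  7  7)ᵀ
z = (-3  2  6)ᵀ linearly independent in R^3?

There are 4 vectors in a 3-dimensional space, so they cannot be linearly independent.

linearly dependent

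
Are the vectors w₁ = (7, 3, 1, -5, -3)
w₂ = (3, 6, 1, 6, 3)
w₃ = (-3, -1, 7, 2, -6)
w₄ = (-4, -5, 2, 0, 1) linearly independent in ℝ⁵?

linearly independent

Place the vectors as rows of a 4×5 matrix and reduce to echelon form.
The reduction yields 4 nonzero rows, so the rank is 4.
Since rank = 4 (the number of vectors), the set is linearly independent.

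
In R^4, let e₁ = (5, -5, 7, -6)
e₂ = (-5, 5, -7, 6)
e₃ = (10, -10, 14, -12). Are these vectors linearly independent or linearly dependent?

linearly dependent

One vector is a scalar multiple of another, so the set is dependent.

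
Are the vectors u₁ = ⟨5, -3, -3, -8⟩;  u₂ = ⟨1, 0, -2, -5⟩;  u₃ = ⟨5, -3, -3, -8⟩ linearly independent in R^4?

Two of the vectors are equal, giving an immediate dependence.

linearly dependent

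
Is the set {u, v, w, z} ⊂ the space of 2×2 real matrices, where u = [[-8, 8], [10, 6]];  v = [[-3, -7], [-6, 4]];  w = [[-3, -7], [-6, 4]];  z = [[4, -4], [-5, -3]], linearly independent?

linearly dependent

Write each element as a coordinate vector in ℝ⁴ using {E₁₁, E₁₂, E₂₁, E₂₂}.
Two of the vectors are equal, giving an immediate dependence.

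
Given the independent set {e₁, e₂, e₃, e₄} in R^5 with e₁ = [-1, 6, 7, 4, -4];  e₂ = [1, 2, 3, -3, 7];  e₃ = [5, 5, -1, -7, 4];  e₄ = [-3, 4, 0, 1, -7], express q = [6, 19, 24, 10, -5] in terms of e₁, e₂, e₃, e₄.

Write q = α₁e₁ + … + α₄e₄ and equate components.
Row-reducing the augmented matrix gives the unique coefficients (α₁, …, α₄) = (4, -1, 1, -2).

q = 4e₁ - e₂ + e₃ - 2e₄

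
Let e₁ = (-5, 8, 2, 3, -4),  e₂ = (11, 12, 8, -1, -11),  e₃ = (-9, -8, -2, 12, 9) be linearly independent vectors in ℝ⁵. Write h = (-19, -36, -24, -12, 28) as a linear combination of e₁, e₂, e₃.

h = -e₁ - 3e₂ - e₃

Set up the augmented matrix [e₁ | e₂ | e₃ | h] and row-reduce.
The system has the unique solution (α₁, α₂, α₃) = (-1, -3, -1).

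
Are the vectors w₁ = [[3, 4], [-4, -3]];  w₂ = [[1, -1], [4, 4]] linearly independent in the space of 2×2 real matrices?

Take coordinates with respect to the standard basis {E₁₁, E₁₂, E₂₁, E₂₂}.
Place the vectors as rows of a 2×4 matrix and reduce to echelon form.
The reduction yields 2 nonzero rows, so the rank is 2.
Since rank = 2 (the number of vectors), the set is linearly independent.

linearly independent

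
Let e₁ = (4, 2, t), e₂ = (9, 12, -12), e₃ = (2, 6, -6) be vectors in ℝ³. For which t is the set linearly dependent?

Dependence holds iff the 3×3 matrix [e₁ e₂ e₃] is singular.
The determinant works out to 30*t + 60.
Solving 30*t + 60 = 0 yields t = -2.

t = -2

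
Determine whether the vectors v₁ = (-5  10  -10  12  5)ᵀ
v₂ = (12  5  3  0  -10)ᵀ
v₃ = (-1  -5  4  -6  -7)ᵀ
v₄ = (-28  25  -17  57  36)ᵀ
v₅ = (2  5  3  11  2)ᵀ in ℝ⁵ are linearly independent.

Place the vectors as rows of a 5×5 matrix and reduce to echelon form.
The reduction yields 4 nonzero rows, so the rank is 4.
Since rank 4 < 5, the set is linearly dependent.
Indeed 2v₁ - 2v₂ - v₄ + 3v₅ = 0.

linearly dependent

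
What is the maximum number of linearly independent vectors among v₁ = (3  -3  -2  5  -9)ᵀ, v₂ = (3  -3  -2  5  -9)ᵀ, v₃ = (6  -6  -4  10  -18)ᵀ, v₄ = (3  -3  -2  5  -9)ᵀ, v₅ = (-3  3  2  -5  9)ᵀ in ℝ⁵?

Row-reduce the 5×5 matrix with these as rows.
The echelon form has 1 nonzero row, so the rank is 1.

1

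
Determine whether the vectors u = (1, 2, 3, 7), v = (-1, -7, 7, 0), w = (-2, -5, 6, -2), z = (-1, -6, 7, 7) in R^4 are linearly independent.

linearly independent

Row-reduce the matrix whose columns are u, v, w, z.
The reduction yields 4 nonzero rows, so the rank is 4.
Since rank = 4 (the number of vectors), the set is linearly independent.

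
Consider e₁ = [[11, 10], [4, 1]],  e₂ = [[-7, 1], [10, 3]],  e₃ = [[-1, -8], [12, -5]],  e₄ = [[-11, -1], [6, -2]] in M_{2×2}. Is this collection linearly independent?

Take coordinates with respect to the standard basis {E₁₁, E₁₂, E₂₁, E₂₂}.
Row-reduce the matrix whose columns are e₁, e₂, e₃, e₄.
The reduction yields 4 nonzero rows, so the rank is 4.
Since rank = 4 (the number of vectors), the set is linearly independent.

linearly independent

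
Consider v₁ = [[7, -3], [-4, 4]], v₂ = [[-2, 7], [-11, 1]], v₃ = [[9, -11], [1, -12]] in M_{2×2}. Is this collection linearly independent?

Take coordinates with respect to the standard basis {E₁₁, E₁₂, E₂₁, E₂₂}.
Place the vectors as rows of a 3×4 matrix and reduce to echelon form.
The reduction yields 3 nonzero rows, so the rank is 3.
Since rank = 3 (the number of vectors), the set is linearly independent.

linearly independent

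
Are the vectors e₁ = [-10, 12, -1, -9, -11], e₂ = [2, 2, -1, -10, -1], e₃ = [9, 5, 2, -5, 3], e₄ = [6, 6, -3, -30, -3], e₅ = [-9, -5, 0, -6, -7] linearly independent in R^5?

linearly dependent

One vector is a scalar multiple of another, so the set is dependent.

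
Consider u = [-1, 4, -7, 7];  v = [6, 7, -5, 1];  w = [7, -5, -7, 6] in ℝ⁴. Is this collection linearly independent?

Row-reduce the matrix whose columns are u, v, w.
The reduction yields 3 nonzero rows, so the rank is 3.
Since rank = 3 (the number of vectors), the set is linearly independent.

linearly independent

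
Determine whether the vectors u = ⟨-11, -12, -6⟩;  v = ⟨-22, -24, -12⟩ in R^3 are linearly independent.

One vector is a scalar multiple of another, so the set is dependent.

linearly dependent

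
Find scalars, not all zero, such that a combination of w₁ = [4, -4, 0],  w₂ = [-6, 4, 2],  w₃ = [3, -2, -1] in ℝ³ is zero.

w₂ + 2w₃ = 0

Row-reduce the matrix with w₁, w₂, w₃ as columns; the null space gives the coefficients.
One solution (up to scaling) is (0, 1, 2).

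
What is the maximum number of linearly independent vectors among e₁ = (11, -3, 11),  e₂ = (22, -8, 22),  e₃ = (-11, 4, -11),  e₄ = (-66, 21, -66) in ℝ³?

Put the 3×4 matrix [e₁|e₂|e₃|e₄] into echelon form.
Reduction leaves 2 leading entries, giving rank 2.
(With 4 elements in a 3-dimensional space the rank is at most 3.)

2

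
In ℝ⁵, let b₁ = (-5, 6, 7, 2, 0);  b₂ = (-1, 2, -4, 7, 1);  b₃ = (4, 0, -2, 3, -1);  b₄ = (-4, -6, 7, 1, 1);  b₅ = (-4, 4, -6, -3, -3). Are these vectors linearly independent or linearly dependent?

linearly independent

The matrix [b₁|b₂|b₃|b₄|b₅] has determinant 13256.
A nonzero determinant means the columns are linearly independent.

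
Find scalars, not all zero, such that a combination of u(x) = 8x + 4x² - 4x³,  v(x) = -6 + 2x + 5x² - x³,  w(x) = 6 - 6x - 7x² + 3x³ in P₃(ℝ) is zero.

Write each element as a vector in ℝ⁴ using {1, x, …, x³}.
Set up α₁u + … + α₃w = 0 and solve the homogeneous system.
The free variable yields coefficients (1, 2, 2) (any nonzero multiple also works).

u + 2v + 2w = 0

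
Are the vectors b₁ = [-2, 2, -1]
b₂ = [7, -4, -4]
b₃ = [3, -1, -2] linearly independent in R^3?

linearly independent

The matrix [b₁|b₂|b₃] has determinant -9.
A nonzero determinant means the columns are linearly independent.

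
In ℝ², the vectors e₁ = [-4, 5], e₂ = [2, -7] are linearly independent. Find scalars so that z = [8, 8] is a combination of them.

z = -4e₁ - 4e₂

Set up the augmented matrix [e₁ | e₂ | z] and row-reduce.
Row-reducing the augmented matrix gives the unique coefficients (a₁, a₂) = (-4, -4).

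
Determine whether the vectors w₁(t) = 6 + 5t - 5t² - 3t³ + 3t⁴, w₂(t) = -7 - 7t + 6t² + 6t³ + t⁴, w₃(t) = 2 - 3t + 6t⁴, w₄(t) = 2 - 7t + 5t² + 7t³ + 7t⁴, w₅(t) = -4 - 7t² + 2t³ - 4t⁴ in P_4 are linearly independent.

linearly independent

Take coordinates with respect to the standard basis {1, t, …, t⁴}.
Place the vectors as rows of a 5×5 matrix and reduce to echelon form.
The reduction yields 5 nonzero rows, so the rank is 5.
Since rank = 5 (the number of vectors), the set is linearly independent.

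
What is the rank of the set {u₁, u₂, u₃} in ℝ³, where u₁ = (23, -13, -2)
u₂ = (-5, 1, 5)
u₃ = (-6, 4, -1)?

Put the 3×3 matrix [u₁|u₂|u₃] into echelon form.
There are 2 pivot columns, so rank = 2.

2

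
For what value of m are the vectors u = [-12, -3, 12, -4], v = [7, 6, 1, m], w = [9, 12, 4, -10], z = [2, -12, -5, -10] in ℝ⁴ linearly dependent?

The vectors are dependent exactly when the determinant of the matrix with rows u, v, w, z vanishes.
Expanding, det = -1599*m - 12792.
This vanishes exactly when m = -8.

m = -8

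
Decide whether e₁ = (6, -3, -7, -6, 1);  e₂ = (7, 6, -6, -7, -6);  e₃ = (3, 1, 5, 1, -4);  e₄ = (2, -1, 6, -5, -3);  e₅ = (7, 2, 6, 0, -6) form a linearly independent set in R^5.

linearly independent

Form the 5×5 matrix with these as columns; its determinant is -3905.
A nonzero determinant means the columns are linearly independent.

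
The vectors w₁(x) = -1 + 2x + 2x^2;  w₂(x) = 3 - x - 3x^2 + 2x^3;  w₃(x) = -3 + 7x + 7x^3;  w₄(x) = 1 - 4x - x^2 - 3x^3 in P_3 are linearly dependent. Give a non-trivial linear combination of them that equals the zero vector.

3w₁ + w₂ + w₃ + 3w₄ = 0

Write each element as a vector in ℝ⁴ using {1, x, …, x^3}.
Write the vectors as columns of a matrix and find a nonzero vector in its null space.
The free variable yields coefficients (3, 1, 1, 3) (any nonzero multiple also works).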